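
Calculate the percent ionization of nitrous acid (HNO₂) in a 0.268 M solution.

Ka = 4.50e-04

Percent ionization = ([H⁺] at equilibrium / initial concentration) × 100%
Percent ionization = 4.01%

Let x = [H⁺]. Ka = x²/(C - x) ⇒ x² + (4.50e-04)x - (4.50e-04)(0.268) = 0. x = 1.0759e-02. Percent = (1.0759e-02/0.268) × 100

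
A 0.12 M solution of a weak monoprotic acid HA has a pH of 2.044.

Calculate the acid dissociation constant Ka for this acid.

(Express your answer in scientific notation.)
K_a = 7.36e-04

[H⁺] = 10^(−pH) = 10^(−2.044) = 9.036e-03 M. For HA ⇌ H⁺ + A⁻, Ka = x²/(C − x) = (9.036e-03)²/(0.12 − 9.036e-03) = 7.36e-04.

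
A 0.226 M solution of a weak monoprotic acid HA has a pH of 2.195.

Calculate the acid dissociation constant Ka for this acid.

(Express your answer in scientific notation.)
K_a = 1.85e-04

[H⁺] = 10^(−pH) = 10^(−2.195) = 6.383e-03 M. For HA ⇌ H⁺ + A⁻, Ka = x²/(C − x) = (6.383e-03)²/(0.226 − 6.383e-03) = 1.85e-04.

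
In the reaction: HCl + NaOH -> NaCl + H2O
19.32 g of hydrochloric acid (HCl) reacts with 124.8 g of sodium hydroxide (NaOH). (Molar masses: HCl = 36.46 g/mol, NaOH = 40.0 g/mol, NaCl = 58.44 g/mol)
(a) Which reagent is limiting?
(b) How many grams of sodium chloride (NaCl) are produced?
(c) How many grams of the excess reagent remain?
(a) HCl, (b) 30.97 g, (c) 103.6 g

Moles of HCl = 19.32 g ÷ 36.46 g/mol = 0.529896 mol
Moles of NaOH = 124.8 g ÷ 40.0 g/mol = 3.12 mol
Moles ÷ coefficient: HCl: 0.529896/1 = 0.5299, NaOH: 3.12/1 = 3.12
(a) HCl has the smaller value, so HCl is the limiting reagent.
(b) Moles of NaCl = 0.529896 mol HCl × (1/1) = 0.529896 mol; mass = 0.529896 mol × 58.44 g/mol = 30.97 g
(c) NaOH consumed = 0.529896 × (1/1) = 0.529896 mol; remaining = 3.12 − 0.529896 = 2.5901 mol; mass = 2.5901 mol × 40.0 g/mol = 103.6 g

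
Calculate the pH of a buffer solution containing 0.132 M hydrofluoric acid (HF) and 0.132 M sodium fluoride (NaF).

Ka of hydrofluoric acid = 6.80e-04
pH = 3.17

pKa = -log(6.80e-04) = 3.17. pH = pKa + log([A⁻]/[HA]) = 3.17 + log(0.132/0.132)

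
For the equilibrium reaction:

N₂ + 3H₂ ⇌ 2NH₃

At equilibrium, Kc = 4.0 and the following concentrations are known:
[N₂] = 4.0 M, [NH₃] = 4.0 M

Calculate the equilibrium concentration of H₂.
[H₂] = 1.0000 M

Kc = ([NH₃]^2) / ([N₂] × [H₂]^3) = 4.0
[H₂]^3 = (product terms)/(Kc · other reactant terms) = 16 / (4.0 · 4) = 1
[H₂] = (1)^(1/3) = 1.0000 M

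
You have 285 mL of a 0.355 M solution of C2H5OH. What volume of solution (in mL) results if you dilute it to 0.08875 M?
Using M₁V₁ = M₂V₂:
0.355 × 285 = 0.08875 × V₂
V₂ = (0.355 × 285) / 0.08875 = 1140 mL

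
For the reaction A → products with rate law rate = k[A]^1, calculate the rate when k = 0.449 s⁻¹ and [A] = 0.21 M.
0.09429 M/s

rate = k·[A]^1 = 0.449·(0.21)^1 = 0.449·0.21 = 0.09429 M/s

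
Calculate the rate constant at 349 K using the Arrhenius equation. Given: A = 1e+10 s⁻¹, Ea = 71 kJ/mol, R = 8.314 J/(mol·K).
2.36e-01 s⁻¹

k = A·exp(-Ea/(R·T)) = 1e+10·exp(-71000/(8.314·349)) = 1e+10·exp(-24.4694) = 1e+10·2.3609e-11 = 2.36e-01 s⁻¹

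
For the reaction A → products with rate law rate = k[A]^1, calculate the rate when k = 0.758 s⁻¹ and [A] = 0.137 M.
0.1038 M/s

rate = k·[A]^1 = 0.758·(0.137)^1 = 0.758·0.137 = 0.1038 M/s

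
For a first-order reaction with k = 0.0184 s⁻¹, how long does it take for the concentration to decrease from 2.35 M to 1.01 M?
45.89 s

From ln[A] = ln[A]₀ - k·t: t = ln([A]₀/[A])/k = ln(2.35/1.01)/0.0184 = ln(2.3267)/0.0184 = 0.8445/0.0184 = 45.89 s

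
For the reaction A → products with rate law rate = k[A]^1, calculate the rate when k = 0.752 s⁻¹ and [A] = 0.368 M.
0.2767 M/s

rate = k·[A]^1 = 0.752·(0.368)^1 = 0.752·0.368 = 0.2767 M/s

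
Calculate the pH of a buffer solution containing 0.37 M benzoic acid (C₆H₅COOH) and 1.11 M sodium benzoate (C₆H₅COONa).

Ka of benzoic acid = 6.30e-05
pH = 4.68

pKa = -log(6.30e-05) = 4.20. pH = pKa + log([A⁻]/[HA]) = 4.20 + log(1.11/0.37)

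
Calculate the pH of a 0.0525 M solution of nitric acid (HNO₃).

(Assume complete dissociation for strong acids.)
pH = 1.28

[H⁺] = 0.0525 M for strong acid. pH = -log[H⁺] = -log(0.0525)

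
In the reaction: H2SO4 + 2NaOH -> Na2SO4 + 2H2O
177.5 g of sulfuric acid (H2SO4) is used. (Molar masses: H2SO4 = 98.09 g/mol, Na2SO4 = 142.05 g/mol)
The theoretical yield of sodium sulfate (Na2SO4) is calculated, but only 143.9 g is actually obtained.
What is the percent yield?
Moles of H2SO4 = 177.5 g ÷ 98.09 g/mol = 1.80956 mol
Mole ratio: 1 mol Na2SO4 / 1 mol H2SO4
Moles of Na2SO4 = 1.80956 × (1/1) = 1.80956 mol
Theoretical yield = 1.80956 mol × 142.05 g/mol = 257.05 g
Actual yield = 143.9 g
Percent yield = (143.9 / 257.05) × 100% = 56.0%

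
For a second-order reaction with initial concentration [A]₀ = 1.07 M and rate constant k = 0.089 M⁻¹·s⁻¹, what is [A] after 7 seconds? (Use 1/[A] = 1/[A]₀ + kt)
0.6420 M

1/[A] = 1/[A]₀ + k·t = 1/1.07 + (0.089)·(7) = 0.9346 + 0.6230 = 1.5576
[A] = 1/1.5576 = 0.6420 M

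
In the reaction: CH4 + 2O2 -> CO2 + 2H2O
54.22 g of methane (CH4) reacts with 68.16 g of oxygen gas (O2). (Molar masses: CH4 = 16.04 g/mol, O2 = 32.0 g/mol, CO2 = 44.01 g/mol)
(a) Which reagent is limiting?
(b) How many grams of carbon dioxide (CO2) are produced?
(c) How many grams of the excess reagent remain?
(a) O2, (b) 46.87 g, (c) 37.14 g

Moles of CH4 = 54.22 g ÷ 16.04 g/mol = 3.3803 mol
Moles of O2 = 68.16 g ÷ 32.0 g/mol = 2.13 mol
Moles ÷ coefficient: CH4: 3.3803/1 = 3.38, O2: 2.13/2 = 1.065
(a) O2 has the smaller value, so O2 is the limiting reagent.
(b) Moles of CO2 = 2.13 mol O2 × (1/2) = 1.065 mol; mass = 1.065 mol × 44.01 g/mol = 46.87 g
(c) CH4 consumed = 2.13 × (1/2) = 1.065 mol; remaining = 3.3803 − 1.065 = 2.3153 mol; mass = 2.3153 mol × 16.04 g/mol = 37.14 g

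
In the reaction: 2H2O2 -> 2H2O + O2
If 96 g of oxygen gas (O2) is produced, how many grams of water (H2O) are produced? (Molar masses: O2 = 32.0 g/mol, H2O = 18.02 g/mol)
Moles of O2 = 96 g ÷ 32.0 g/mol = 3 mol
Mole ratio: 2 mol H2O / 1 mol O2
Moles of H2O = 3 × (2/1) = 6 mol
Mass of H2O = 6 mol × 18.02 g/mol = 108.1 g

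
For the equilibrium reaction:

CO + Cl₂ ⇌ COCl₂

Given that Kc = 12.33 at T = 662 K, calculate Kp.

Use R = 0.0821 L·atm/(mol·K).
K_p = 0.2269

Δn = (moles gaseous products) − (moles gaseous reactants) = -1
T = 662 K; RT = 0.0821 × 662 = 54.3502
Kp = Kc·(RT)^Δn = 12.33 × (54.3502)^-1 = 12.33 × 0.0183992 = 0.2269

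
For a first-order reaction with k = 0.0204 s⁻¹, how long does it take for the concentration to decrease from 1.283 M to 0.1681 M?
99.63 s

From ln[A] = ln[A]₀ - k·t: t = ln([A]₀/[A])/k = ln(1.283/0.1681)/0.0204 = ln(7.6324)/0.0204 = 2.0324/0.0204 = 99.63 s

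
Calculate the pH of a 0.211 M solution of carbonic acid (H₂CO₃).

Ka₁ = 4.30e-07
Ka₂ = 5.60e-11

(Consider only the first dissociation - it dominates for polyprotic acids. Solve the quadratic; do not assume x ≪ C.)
pH = 3.52

x² + Ka₁·x − Ka₁·C = 0 with Ka₁ = 4.30e-07, C = 0.211.
x = (−Ka₁ + √(Ka₁² + 4·Ka₁·C))/2 = 3.0100e-04 M, so pH = 3.52.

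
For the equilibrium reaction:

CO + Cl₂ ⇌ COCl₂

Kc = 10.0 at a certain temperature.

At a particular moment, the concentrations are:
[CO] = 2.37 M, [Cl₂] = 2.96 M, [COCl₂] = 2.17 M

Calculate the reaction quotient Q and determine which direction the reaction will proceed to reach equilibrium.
Q = 0.309, Q < K, reaction proceeds forward (toward products)

Q = ([COCl₂]) / ([CO] × [Cl₂])
  = ((2.17)) / ((2.37)·(2.96)) = 2.17/7.0152 = 0.3093
Since Q = 0.3093 < Kc = 10.0, the reaction proceeds forward (toward products) to reach equilibrium.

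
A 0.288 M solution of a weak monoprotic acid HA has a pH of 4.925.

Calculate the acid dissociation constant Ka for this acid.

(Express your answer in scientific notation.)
K_a = 4.90e-10

[H⁺] = 10^(−pH) = 10^(−4.925) = 1.189e-05 M. For HA ⇌ H⁺ + A⁻, Ka = x²/(C − x) = (1.189e-05)²/(0.288 − 1.189e-05) = 4.90e-10.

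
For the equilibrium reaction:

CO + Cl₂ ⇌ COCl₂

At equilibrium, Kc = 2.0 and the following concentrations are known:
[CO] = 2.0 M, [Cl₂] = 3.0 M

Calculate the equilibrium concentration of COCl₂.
[COCl₂] = 12.0000 M

Kc = ([COCl₂]) / ([CO] × [Cl₂]) = 2.0
[COCl₂]^1 = Kc · (reactant terms)/(other product terms) = 2.0 · 6 / 1 = 12
[COCl₂] = 12.0000 M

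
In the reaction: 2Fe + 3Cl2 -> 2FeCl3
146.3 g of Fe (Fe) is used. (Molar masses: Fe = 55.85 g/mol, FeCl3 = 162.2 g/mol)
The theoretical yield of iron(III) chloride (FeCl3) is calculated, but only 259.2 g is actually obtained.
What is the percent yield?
Moles of Fe = 146.3 g ÷ 55.85 g/mol = 2.61952 mol
Mole ratio: 2 mol FeCl3 / 2 mol Fe
Moles of FeCl3 = 2.61952 × (2/2) = 2.61952 mol
Theoretical yield = 2.61952 mol × 162.2 g/mol = 424.89 g
Actual yield = 259.2 g
Percent yield = (259.2 / 424.89) × 100% = 61.0%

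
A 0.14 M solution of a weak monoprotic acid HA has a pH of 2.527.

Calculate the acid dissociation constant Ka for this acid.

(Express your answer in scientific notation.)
K_a = 6.44e-05

[H⁺] = 10^(−pH) = 10^(−2.527) = 2.972e-03 M. For HA ⇌ H⁺ + A⁻, Ka = x²/(C − x) = (2.972e-03)²/(0.14 − 2.972e-03) = 6.44e-05.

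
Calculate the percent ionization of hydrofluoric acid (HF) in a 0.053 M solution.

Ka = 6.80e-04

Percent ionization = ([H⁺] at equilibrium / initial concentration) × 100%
Percent ionization = 10.7%

Let x = [H⁺]. Ka = x²/(C - x) ⇒ x² + (6.80e-04)x - (6.80e-04)(0.053) = 0. x = 5.6730e-03. Percent = (5.6730e-03/0.053) × 100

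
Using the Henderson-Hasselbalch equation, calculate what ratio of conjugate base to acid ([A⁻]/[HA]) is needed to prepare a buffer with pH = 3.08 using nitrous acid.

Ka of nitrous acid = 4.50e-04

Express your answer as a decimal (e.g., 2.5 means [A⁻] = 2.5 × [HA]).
[A⁻]/[HA] = 0.541

pKa = −log(4.50e-04) = 3.3468. pH = pKa + log([A⁻]/[HA]). 3.08 = 3.3468 + log(ratio). log(ratio) = 3.08 − 3.3468 = -0.2668. ratio = 10^(-0.2668) = 0.541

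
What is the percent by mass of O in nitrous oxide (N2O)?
Mass of O in formula = 16.0 × 1 = 16 g/mol
Molar mass = 44.02 g/mol
% O = (16/44.02) × 100% = 36.35%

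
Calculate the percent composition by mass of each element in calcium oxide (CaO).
Ca: 71.47%, O: 28.53%

Molar mass of CaO = 56.08 g/mol
% Ca = (1 × 40.08) / 56.08 × 100% = 40.08 / 56.08 × 100% = 71.47%
% O = (1 × 16.0) / 56.08 × 100% = 16 / 56.08 × 100% = 28.53%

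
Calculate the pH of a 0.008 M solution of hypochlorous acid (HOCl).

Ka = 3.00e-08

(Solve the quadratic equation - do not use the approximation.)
pH = 4.81

x² + Ka×x - Ka×C = 0. Using quadratic formula: [H⁺] = 1.5477e-05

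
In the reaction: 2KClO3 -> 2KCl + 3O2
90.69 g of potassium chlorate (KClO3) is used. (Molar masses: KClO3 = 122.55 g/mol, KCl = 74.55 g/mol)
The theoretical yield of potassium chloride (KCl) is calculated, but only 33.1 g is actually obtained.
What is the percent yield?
Moles of KClO3 = 90.69 g ÷ 122.55 g/mol = 0.740024 mol
Mole ratio: 2 mol KCl / 2 mol KClO3
Moles of KCl = 0.740024 × (2/2) = 0.740024 mol
Theoretical yield = 0.740024 mol × 74.55 g/mol = 55.169 g
Actual yield = 33.1 g
Percent yield = (33.1 / 55.169) × 100% = 60.0%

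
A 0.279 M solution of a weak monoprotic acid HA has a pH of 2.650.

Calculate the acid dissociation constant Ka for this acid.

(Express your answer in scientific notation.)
K_a = 1.81e-05

[H⁺] = 10^(−pH) = 10^(−2.650) = 2.239e-03 M. For HA ⇌ H⁺ + A⁻, Ka = x²/(C − x) = (2.239e-03)²/(0.279 − 2.239e-03) = 1.81e-05.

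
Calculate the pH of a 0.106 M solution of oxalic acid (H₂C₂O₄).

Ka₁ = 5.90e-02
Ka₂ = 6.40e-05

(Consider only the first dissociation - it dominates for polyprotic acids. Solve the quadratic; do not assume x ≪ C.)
pH = 1.26

x² + Ka₁·x − Ka₁·C = 0 with Ka₁ = 5.90e-02, C = 0.106.
x = (−Ka₁ + √(Ka₁² + 4·Ka₁·C))/2 = 5.4905e-02 M, so pH = 1.26.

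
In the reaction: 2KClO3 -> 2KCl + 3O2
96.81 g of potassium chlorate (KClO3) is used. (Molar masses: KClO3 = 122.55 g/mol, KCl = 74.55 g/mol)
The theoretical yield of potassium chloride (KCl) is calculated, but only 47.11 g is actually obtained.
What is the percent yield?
Moles of KClO3 = 96.81 g ÷ 122.55 g/mol = 0.789963 mol
Mole ratio: 2 mol KCl / 2 mol KClO3
Moles of KCl = 0.789963 × (2/2) = 0.789963 mol
Theoretical yield = 0.789963 mol × 74.55 g/mol = 58.892 g
Actual yield = 47.11 g
Percent yield = (47.11 / 58.892) × 100% = 80.0%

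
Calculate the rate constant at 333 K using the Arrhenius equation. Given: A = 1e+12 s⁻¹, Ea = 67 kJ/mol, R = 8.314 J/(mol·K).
3.09e+01 s⁻¹

k = A·exp(-Ea/(R·T)) = 1e+12·exp(-67000/(8.314·333)) = 1e+12·exp(-24.2003) = 1e+12·3.0899e-11 = 3.09e+01 s⁻¹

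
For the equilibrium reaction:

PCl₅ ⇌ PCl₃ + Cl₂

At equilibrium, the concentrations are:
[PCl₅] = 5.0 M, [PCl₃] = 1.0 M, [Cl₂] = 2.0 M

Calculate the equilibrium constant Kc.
K_c = 0.4000

Kc = ([PCl₃] × [Cl₂]) / ([PCl₅])
   = ((1.0)·(2.0)) / ((5.0))
   = 2 / 5 = 0.4000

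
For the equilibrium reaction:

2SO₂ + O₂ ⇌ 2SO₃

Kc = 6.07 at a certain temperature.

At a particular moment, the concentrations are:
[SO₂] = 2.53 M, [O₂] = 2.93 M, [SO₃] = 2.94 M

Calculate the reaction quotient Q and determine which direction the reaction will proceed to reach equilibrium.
Q = 0.461, Q < K, reaction proceeds forward (toward products)

Q = ([SO₃]^2) / ([SO₂]^2 × [O₂])
  = ((2.94)^2) / ((2.53)^2·(2.93)) = 8.6436/18.755 = 0.4609
Since Q = 0.4609 < Kc = 6.07, the reaction proceeds forward (toward products) to reach equilibrium.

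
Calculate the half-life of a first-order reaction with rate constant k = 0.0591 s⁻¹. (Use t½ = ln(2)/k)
11.73 s

t½ = ln(2)/k = 0.6931/0.0591 = 11.73 s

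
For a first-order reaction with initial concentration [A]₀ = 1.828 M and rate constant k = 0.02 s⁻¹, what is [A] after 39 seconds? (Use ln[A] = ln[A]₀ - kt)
0.8380 M

ln[A] = ln[A]₀ - k·t = ln(1.828) - (0.02)·(39) = 0.6032 - 0.7800 = -0.1768
[A] = e^(-0.1768) = 0.8380 M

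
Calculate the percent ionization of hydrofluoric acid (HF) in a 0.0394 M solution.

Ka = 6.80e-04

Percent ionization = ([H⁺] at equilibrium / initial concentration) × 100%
Percent ionization = 12.3%

Let x = [H⁺]. Ka = x²/(C - x) ⇒ x² + (6.80e-04)x - (6.80e-04)(0.0394) = 0. x = 4.8473e-03. Percent = (4.8473e-03/0.0394) × 100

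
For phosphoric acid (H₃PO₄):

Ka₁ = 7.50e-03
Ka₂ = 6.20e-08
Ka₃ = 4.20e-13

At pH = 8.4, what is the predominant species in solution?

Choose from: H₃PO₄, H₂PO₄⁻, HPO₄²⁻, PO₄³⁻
HPO₄²⁻

pKa1 = 2.12, pKa2 = 7.21, pKa3 = 12.38. Each pKa is the crossover between adjacent species; pH = 8.4 lies in the region where HPO₄²⁻ predominates.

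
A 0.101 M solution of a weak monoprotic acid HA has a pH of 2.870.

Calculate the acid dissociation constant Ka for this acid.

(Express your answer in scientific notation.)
K_a = 1.83e-05

[H⁺] = 10^(−pH) = 10^(−2.870) = 1.349e-03 M. For HA ⇌ H⁺ + A⁻, Ka = x²/(C − x) = (1.349e-03)²/(0.101 − 1.349e-03) = 1.83e-05.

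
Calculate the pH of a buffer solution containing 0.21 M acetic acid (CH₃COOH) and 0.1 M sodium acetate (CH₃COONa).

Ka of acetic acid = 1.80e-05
pH = 4.42

pKa = -log(1.80e-05) = 4.74. pH = pKa + log([A⁻]/[HA]) = 4.74 + log(0.1/0.21)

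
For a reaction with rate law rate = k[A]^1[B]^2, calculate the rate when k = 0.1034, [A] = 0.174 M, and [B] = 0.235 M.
0.0009936 M/s

rate = k·[A]^1·[B]^2 = 0.1034·(0.174)^1·(0.235)^2 = 0.1034·0.174·0.055225 = 0.0009936 M/s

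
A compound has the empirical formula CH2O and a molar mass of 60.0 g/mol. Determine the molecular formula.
Empirical formula mass of CH2O = 30.03 g/mol
Multiplier = 60.0 / 30.03 ≈ 2
Molecular formula = (CH2O) × 2 = C2H4O2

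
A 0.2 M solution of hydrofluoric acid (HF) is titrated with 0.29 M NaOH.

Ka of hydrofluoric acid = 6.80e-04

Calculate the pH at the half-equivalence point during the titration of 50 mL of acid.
pH = pKa = 3.17

At the half-equivalence point, [HA] = [A⁻], so by Henderson–Hasselbalch pH = pKa + log(1) = pKa.
pKa = −log(6.80e-04) = 3.17.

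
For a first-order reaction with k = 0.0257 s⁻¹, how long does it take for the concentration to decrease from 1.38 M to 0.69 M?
26.97 s

From ln[A] = ln[A]₀ - k·t: t = ln([A]₀/[A])/k = ln(1.38/0.69)/0.0257 = ln(2.0000)/0.0257 = 0.6931/0.0257 = 26.97 s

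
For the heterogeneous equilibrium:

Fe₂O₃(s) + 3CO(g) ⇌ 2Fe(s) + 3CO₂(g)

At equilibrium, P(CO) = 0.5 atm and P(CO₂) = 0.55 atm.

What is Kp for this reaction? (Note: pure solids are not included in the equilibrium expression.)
K_p = 1.331

Solids (Fe₂O₃, Fe) are excluded.
Kp = P(CO₂)³/P(CO)³ = (0.55)³/(0.5)³ = 0.1664/0.125 = 1.331.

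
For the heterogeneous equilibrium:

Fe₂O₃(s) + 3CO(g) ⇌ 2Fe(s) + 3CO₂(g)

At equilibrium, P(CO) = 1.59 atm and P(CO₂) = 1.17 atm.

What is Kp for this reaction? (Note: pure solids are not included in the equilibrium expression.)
K_p = 0.398

Solids (Fe₂O₃, Fe) are excluded.
Kp = P(CO₂)³/P(CO)³ = (1.17)³/(1.59)³ = 1.602/4.02 = 0.398.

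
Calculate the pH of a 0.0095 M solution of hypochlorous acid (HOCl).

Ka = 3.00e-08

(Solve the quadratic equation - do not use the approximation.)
pH = 4.77

x² + Ka×x - Ka×C = 0. Using quadratic formula: [H⁺] = 1.6867e-05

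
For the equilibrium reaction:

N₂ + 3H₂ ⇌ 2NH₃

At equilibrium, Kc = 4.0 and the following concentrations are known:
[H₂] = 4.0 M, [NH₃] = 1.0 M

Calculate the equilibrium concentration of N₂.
[N₂] = 0.0039 M

Kc = ([NH₃]^2) / ([N₂] × [H₂]^3) = 4.0
[N₂]^1 = (product terms)/(Kc · other reactant terms) = 1 / (4.0 · 64) = 0.0039062
[N₂] = 0.0039 M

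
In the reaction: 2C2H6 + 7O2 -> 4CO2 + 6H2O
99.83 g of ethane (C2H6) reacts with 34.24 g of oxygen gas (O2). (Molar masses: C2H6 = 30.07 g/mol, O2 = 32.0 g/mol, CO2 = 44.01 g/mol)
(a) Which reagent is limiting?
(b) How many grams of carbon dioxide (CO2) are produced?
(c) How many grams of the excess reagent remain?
(a) O2, (b) 26.91 g, (c) 90.64 g

Moles of C2H6 = 99.83 g ÷ 30.07 g/mol = 3.31992 mol
Moles of O2 = 34.24 g ÷ 32.0 g/mol = 1.07 mol
Moles ÷ coefficient: C2H6: 3.31992/2 = 1.66, O2: 1.07/7 = 0.1529
(a) O2 has the smaller value, so O2 is the limiting reagent.
(b) Moles of CO2 = 1.07 mol O2 × (4/7) = 0.611429 mol; mass = 0.611429 mol × 44.01 g/mol = 26.91 g
(c) C2H6 consumed = 1.07 × (2/7) = 0.305714 mol; remaining = 3.31992 − 0.305714 = 3.01421 mol; mass = 3.01421 mol × 30.07 g/mol = 90.64 g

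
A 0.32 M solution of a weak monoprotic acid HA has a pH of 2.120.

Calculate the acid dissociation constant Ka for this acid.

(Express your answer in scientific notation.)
K_a = 1.84e-04

[H⁺] = 10^(−pH) = 10^(−2.120) = 7.586e-03 M. For HA ⇌ H⁺ + A⁻, Ka = x²/(C − x) = (7.586e-03)²/(0.32 − 7.586e-03) = 1.84e-04.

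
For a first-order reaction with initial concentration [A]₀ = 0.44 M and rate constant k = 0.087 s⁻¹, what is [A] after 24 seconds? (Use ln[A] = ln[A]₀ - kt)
0.0545 M

ln[A] = ln[A]₀ - k·t = ln(0.44) - (0.087)·(24) = -0.8210 - 2.0880 = -2.9090
[A] = e^(-2.9090) = 0.0545 M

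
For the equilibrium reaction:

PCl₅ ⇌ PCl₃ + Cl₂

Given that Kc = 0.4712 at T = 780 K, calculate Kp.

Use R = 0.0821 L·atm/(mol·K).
K_p = 30.1747

Δn = (moles gaseous products) − (moles gaseous reactants) = 1
T = 780 K; RT = 0.0821 × 780 = 64.038
Kp = Kc·(RT)^Δn = 0.4712 × (64.038)^1 = 0.4712 × 64.038 = 30.1747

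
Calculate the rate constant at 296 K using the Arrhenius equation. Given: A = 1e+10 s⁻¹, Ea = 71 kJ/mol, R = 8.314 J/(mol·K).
2.95e-03 s⁻¹

k = A·exp(-Ea/(R·T)) = 1e+10·exp(-71000/(8.314·296)) = 1e+10·exp(-28.8507) = 1e+10·2.9532e-13 = 2.95e-03 s⁻¹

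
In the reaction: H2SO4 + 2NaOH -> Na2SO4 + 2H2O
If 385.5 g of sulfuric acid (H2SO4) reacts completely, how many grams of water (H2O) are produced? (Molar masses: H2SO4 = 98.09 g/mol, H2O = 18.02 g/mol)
Moles of H2SO4 = 385.5 g ÷ 98.09 g/mol = 3.93006 mol
Mole ratio: 2 mol H2O / 1 mol H2SO4
Moles of H2O = 3.93006 × (2/1) = 7.86013 mol
Mass of H2O = 7.86013 mol × 18.02 g/mol = 141.6 g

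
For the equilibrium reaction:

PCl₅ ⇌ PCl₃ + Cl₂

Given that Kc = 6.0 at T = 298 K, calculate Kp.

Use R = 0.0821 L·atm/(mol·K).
K_p = 146.7948

Δn = (moles gaseous products) − (moles gaseous reactants) = 1
T = 298 K; RT = 0.0821 × 298 = 24.4658
Kp = Kc·(RT)^Δn = 6.0 × (24.4658)^1 = 6.0 × 24.4658 = 146.7948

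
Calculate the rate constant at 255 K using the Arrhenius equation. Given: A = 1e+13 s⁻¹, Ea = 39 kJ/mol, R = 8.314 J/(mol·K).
1.03e+05 s⁻¹

k = A·exp(-Ea/(R·T)) = 1e+13·exp(-39000/(8.314·255)) = 1e+13·exp(-18.3956) = 1e+13·1.0254e-08 = 1.03e+05 s⁻¹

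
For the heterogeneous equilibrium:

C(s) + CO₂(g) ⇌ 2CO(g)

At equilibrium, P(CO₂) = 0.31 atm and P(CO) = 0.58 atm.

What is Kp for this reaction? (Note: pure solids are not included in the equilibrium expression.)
K_p = 1.085

Solid C is excluded.
Kp = P(CO)²/P(CO₂) = (0.58)²/0.31 = 0.3364/0.31 = 1.085.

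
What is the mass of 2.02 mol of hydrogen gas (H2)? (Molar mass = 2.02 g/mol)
Mass = 2.02 mol × 2.02 g/mol = 4.08 g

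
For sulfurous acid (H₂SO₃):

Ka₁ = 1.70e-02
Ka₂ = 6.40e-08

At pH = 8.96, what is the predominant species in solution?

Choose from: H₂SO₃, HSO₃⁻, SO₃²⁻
SO₃²⁻

pKa1 = 1.77, pKa2 = 7.19. Each pKa is the crossover between adjacent species; pH = 8.96 lies in the region where SO₃²⁻ predominates.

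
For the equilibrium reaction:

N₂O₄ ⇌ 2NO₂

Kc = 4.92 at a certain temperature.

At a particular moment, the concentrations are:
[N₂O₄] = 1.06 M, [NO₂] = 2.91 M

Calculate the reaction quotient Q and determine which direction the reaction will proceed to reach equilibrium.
Q = 7.989, Q > K, reaction proceeds reverse (toward reactants)

Q = ([NO₂]^2) / ([N₂O₄])
  = ((2.91)^2) / ((1.06)) = 8.4681/1.06 = 7.989
Since Q = 7.989 > Kc = 4.92, the reaction proceeds reverse (toward reactants) to reach equilibrium.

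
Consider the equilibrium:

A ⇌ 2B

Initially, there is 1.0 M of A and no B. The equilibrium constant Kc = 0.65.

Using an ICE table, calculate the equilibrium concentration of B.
[B] = 0.660 M

ICE: [A] = 1.0 − x, [B] = 2x.
Kc = (2x)²/(1.0 − x) = 0.65 ⇒ 4x² + 0.65x − 0.65 = 0.
x = (−0.65 + √(0.65² + 4·4·0.65))/(2·4) = (−0.65 + √10.822)/8 = 0.32997.
[B] = 2x = 0.660 M.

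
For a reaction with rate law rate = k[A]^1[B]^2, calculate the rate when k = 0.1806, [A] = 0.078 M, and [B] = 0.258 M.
0.0009377 M/s

rate = k·[A]^1·[B]^2 = 0.1806·(0.078)^1·(0.258)^2 = 0.1806·0.078·0.066564 = 0.0009377 M/s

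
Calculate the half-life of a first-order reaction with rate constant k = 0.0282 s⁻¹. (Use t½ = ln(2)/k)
24.58 s

t½ = ln(2)/k = 0.6931/0.0282 = 24.58 s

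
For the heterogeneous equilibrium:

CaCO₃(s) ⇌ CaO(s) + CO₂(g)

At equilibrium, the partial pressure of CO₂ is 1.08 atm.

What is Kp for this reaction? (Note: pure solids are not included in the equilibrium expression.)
K_p = 1.08

Solids (CaCO₃, CaO) have activity 1 and are excluded.
Kp = P(CO₂) = 1.08.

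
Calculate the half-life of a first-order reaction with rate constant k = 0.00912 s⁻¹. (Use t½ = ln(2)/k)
76.00 s

t½ = ln(2)/k = 0.6931/0.00912 = 76.00 s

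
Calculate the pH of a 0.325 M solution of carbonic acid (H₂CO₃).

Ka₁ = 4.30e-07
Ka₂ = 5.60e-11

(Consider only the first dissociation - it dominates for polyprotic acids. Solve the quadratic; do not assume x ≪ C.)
pH = 3.43

x² + Ka₁·x − Ka₁·C = 0 with Ka₁ = 4.30e-07, C = 0.325.
x = (−Ka₁ + √(Ka₁² + 4·Ka₁·C))/2 = 3.7362e-04 M, so pH = 3.43.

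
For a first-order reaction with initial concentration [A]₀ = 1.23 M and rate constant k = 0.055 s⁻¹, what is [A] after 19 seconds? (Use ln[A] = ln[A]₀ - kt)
0.4326 M

ln[A] = ln[A]₀ - k·t = ln(1.23) - (0.055)·(19) = 0.2070 - 1.0450 = -0.8380
[A] = e^(-0.8380) = 0.4326 M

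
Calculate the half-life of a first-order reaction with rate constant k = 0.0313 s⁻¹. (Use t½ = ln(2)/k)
22.15 s

t½ = ln(2)/k = 0.6931/0.0313 = 22.15 s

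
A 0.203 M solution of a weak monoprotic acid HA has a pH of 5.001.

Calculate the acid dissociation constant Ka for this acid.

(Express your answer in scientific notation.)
K_a = 4.90e-10

[H⁺] = 10^(−pH) = 10^(−5.001) = 9.977e-06 M. For HA ⇌ H⁺ + A⁻, Ka = x²/(C − x) = (9.977e-06)²/(0.203 − 9.977e-06) = 4.90e-10.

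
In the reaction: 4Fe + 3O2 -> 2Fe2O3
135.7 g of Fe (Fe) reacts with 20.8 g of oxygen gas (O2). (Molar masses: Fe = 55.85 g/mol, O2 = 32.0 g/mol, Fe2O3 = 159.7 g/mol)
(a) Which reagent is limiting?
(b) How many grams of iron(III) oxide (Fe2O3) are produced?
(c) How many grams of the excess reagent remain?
(a) O2, (b) 69.2 g, (c) 87.3 g

Moles of Fe = 135.7 g ÷ 55.85 g/mol = 2.42972 mol
Moles of O2 = 20.8 g ÷ 32.0 g/mol = 0.65 mol
Moles ÷ coefficient: Fe: 2.42972/4 = 0.6074, O2: 0.65/3 = 0.2167
(a) O2 has the smaller value, so O2 is the limiting reagent.
(b) Moles of Fe2O3 = 0.65 mol O2 × (2/3) = 0.433333 mol; mass = 0.433333 mol × 159.7 g/mol = 69.2 g
(c) Fe consumed = 0.65 × (4/3) = 0.866667 mol; remaining = 2.42972 − 0.866667 = 1.56306 mol; mass = 1.56306 mol × 55.85 g/mol = 87.3 g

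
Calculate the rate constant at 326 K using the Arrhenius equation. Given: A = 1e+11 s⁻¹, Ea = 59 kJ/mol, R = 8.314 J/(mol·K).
3.52e+01 s⁻¹

k = A·exp(-Ea/(R·T)) = 1e+11·exp(-59000/(8.314·326)) = 1e+11·exp(-21.7683) = 1e+11·3.5168e-10 = 3.52e+01 s⁻¹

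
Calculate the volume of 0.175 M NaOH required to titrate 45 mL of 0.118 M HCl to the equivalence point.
V_{base} = 30.3 mL

At equivalence: moles acid = moles base.
moles HCl = 0.118 M × 0.045 L = 0.00531 mol
V_NaOH = 0.00531 mol ÷ 0.175 M = 0.03034 L = 30.3 mL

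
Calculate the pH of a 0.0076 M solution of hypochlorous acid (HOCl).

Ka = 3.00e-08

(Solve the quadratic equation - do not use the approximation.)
pH = 4.82

x² + Ka×x - Ka×C = 0. Using quadratic formula: [H⁺] = 1.5085e-05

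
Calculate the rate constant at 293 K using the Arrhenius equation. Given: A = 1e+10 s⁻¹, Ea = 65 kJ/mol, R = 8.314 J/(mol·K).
2.58e-02 s⁻¹

k = A·exp(-Ea/(R·T)) = 1e+10·exp(-65000/(8.314·293)) = 1e+10·exp(-26.6831) = 1e+10·2.5804e-12 = 2.58e-02 s⁻¹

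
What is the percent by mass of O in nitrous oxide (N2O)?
Mass of O in formula = 16.0 × 1 = 16 g/mol
Molar mass = 44.02 g/mol
% O = (16/44.02) × 100% = 36.35%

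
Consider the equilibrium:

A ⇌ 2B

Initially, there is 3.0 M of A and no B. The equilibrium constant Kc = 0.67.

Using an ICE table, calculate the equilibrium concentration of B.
[B] = 1.260 M

ICE: [A] = 3.0 − x, [B] = 2x.
Kc = (2x)²/(3.0 − x) = 0.67 ⇒ 4x² + 0.67x − 2.01 = 0.
x = (−0.67 + √(0.67² + 4·4·2.01))/(2·4) = (−0.67 + √32.609)/8 = 0.63005.
[B] = 2x = 1.260 M.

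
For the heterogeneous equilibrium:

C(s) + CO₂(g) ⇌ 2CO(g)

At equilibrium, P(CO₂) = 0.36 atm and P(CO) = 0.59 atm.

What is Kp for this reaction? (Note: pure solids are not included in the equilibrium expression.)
K_p = 0.967

Solid C is excluded.
Kp = P(CO)²/P(CO₂) = (0.59)²/0.36 = 0.3481/0.36 = 0.967.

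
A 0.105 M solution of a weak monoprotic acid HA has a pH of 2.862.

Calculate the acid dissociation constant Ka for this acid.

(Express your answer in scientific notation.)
K_a = 1.82e-05

[H⁺] = 10^(−pH) = 10^(−2.862) = 1.374e-03 M. For HA ⇌ H⁺ + A⁻, Ka = x²/(C − x) = (1.374e-03)²/(0.105 − 1.374e-03) = 1.82e-05.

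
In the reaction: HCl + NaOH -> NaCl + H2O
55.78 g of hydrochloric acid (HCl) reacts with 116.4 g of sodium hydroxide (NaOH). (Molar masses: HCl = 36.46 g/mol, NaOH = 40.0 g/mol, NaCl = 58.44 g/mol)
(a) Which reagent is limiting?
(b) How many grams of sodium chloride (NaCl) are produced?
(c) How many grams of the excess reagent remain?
(a) HCl, (b) 89.41 g, (c) 55.2 g

Moles of HCl = 55.78 g ÷ 36.46 g/mol = 1.5299 mol
Moles of NaOH = 116.4 g ÷ 40.0 g/mol = 2.91 mol
Moles ÷ coefficient: HCl: 1.5299/1 = 1.53, NaOH: 2.91/1 = 2.91
(a) HCl has the smaller value, so HCl is the limiting reagent.
(b) Moles of NaCl = 1.5299 mol HCl × (1/1) = 1.5299 mol; mass = 1.5299 mol × 58.44 g/mol = 89.41 g
(c) NaOH consumed = 1.5299 × (1/1) = 1.5299 mol; remaining = 2.91 − 1.5299 = 1.3801 mol; mass = 1.3801 mol × 40.0 g/mol = 55.2 g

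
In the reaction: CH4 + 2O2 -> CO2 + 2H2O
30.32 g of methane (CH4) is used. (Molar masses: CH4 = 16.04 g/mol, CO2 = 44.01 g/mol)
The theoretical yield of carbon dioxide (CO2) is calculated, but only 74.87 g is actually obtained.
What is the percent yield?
Moles of CH4 = 30.32 g ÷ 16.04 g/mol = 1.89027 mol
Mole ratio: 1 mol CO2 / 1 mol CH4
Moles of CO2 = 1.89027 × (1/1) = 1.89027 mol
Theoretical yield = 1.89027 mol × 44.01 g/mol = 83.191 g
Actual yield = 74.87 g
Percent yield = (74.87 / 83.191) × 100% = 90.0%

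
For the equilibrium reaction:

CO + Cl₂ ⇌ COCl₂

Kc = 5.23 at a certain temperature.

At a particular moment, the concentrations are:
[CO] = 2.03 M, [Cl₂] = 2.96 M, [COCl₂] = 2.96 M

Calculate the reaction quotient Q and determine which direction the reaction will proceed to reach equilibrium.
Q = 0.493, Q < K, reaction proceeds forward (toward products)

Q = ([COCl₂]) / ([CO] × [Cl₂])
  = ((2.96)) / ((2.03)·(2.96)) = 2.96/6.0088 = 0.4926
Since Q = 0.4926 < Kc = 5.23, the reaction proceeds forward (toward products) to reach equilibrium.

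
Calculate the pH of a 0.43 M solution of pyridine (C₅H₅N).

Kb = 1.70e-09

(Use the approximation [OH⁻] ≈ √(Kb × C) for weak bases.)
pH = 9.43

[OH⁻] = √(Kb × C) = √(1.70e-09 × 0.43) = 2.7037e-05. pOH = 4.57, pH = 14 - pOH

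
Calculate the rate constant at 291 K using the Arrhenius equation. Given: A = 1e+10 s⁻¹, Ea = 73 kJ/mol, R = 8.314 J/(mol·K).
7.87e-04 s⁻¹

k = A·exp(-Ea/(R·T)) = 1e+10·exp(-73000/(8.314·291)) = 1e+10·exp(-30.1731) = 1e+10·7.8703e-14 = 7.87e-04 s⁻¹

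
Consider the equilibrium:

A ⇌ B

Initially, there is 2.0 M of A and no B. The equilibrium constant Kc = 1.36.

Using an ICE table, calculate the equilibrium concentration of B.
[B] = 1.153 M

ICE: [A] = 2.0 − x, [B] = x.
Kc = x/(2.0 − x) = 1.36 ⇒ x = 1.36·2.0/(1 + 1.36) = 2.72/2.36 = 1.153.
[B] = x = 1.153 M.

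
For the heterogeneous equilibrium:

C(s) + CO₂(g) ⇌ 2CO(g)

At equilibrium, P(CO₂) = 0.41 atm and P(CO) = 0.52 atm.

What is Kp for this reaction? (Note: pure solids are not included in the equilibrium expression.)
K_p = 0.660

Solid C is excluded.
Kp = P(CO)²/P(CO₂) = (0.52)²/0.41 = 0.2704/0.41 = 0.660.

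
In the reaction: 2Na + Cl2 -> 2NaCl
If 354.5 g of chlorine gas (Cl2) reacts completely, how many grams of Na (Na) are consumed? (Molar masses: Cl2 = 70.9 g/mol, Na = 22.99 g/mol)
Moles of Cl2 = 354.5 g ÷ 70.9 g/mol = 5 mol
Mole ratio: 2 mol Na / 1 mol Cl2
Moles of Na = 5 × (2/1) = 10 mol
Mass of Na = 10 mol × 22.99 g/mol = 229.9 g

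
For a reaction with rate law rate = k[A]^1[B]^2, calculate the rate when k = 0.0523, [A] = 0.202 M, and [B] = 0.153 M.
0.0002473 M/s

rate = k·[A]^1·[B]^2 = 0.0523·(0.202)^1·(0.153)^2 = 0.0523·0.202·0.023409 = 0.0002473 M/s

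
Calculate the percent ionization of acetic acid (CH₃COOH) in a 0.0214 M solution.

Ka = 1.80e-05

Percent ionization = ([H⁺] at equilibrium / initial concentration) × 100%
Percent ionization = 2.86%

Let x = [H⁺]. Ka = x²/(C - x) ⇒ x² + (1.80e-05)x - (1.80e-05)(0.0214) = 0. x = 6.1171e-04. Percent = (6.1171e-04/0.0214) × 100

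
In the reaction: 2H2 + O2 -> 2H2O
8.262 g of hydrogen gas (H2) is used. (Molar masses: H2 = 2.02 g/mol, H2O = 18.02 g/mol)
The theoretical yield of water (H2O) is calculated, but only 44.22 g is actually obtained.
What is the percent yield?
Moles of H2 = 8.262 g ÷ 2.02 g/mol = 4.0901 mol
Mole ratio: 2 mol H2O / 2 mol H2
Moles of H2O = 4.0901 × (2/2) = 4.0901 mol
Theoretical yield = 4.0901 mol × 18.02 g/mol = 73.704 g
Actual yield = 44.22 g
Percent yield = (44.22 / 73.704) × 100% = 60.0%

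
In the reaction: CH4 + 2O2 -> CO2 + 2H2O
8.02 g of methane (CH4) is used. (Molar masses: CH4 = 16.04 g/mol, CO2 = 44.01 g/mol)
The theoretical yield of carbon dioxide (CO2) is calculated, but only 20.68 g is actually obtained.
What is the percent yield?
Moles of CH4 = 8.02 g ÷ 16.04 g/mol = 0.5 mol
Mole ratio: 1 mol CO2 / 1 mol CH4
Moles of CO2 = 0.5 × (1/1) = 0.5 mol
Theoretical yield = 0.5 mol × 44.01 g/mol = 22.005 g
Actual yield = 20.68 g
Percent yield = (20.68 / 22.005) × 100% = 94.0%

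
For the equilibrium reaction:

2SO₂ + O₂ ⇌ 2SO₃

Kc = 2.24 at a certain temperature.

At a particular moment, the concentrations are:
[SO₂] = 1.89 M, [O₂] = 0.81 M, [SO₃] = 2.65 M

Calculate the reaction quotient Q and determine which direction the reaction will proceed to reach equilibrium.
Q = 2.427, Q > K, reaction proceeds reverse (toward reactants)

Q = ([SO₃]^2) / ([SO₂]^2 × [O₂])
  = ((2.65)^2) / ((1.89)^2·(0.81)) = 7.0225/2.8934 = 2.427
Since Q = 2.427 > Kc = 2.24, the reaction proceeds reverse (toward reactants) to reach equilibrium.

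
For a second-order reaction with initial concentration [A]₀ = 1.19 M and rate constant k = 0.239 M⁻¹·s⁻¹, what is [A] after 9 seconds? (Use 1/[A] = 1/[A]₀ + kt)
0.3343 M

1/[A] = 1/[A]₀ + k·t = 1/1.19 + (0.239)·(9) = 0.8403 + 2.1510 = 2.9913
[A] = 1/2.9913 = 0.3343 M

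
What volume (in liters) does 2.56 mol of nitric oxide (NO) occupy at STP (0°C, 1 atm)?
At STP, 1 mol of gas occupies 22.4 L
Volume = 2.56 mol × 22.4 L/mol = 57.34 L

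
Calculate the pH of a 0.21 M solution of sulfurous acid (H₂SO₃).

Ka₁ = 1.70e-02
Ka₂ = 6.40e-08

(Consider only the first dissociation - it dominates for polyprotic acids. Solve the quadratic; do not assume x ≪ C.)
pH = 1.29

x² + Ka₁·x − Ka₁·C = 0 with Ka₁ = 1.70e-02, C = 0.21.
x = (−Ka₁ + √(Ka₁² + 4·Ka₁·C))/2 = 5.1851e-02 M, so pH = 1.29.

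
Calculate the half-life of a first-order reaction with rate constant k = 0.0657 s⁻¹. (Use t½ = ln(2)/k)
10.55 s

t½ = ln(2)/k = 0.6931/0.0657 = 10.55 s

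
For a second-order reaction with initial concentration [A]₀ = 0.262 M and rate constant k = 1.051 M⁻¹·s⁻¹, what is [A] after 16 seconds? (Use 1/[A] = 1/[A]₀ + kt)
0.0485 M

1/[A] = 1/[A]₀ + k·t = 1/0.262 + (1.051)·(16) = 3.8168 + 16.8160 = 20.6328
[A] = 1/20.6328 = 0.0485 M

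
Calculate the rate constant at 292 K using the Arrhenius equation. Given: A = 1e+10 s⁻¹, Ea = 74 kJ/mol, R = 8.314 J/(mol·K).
5.78e-04 s⁻¹

k = A·exp(-Ea/(R·T)) = 1e+10·exp(-74000/(8.314·292)) = 1e+10·exp(-30.4817) = 1e+10·5.7806e-14 = 5.78e-04 s⁻¹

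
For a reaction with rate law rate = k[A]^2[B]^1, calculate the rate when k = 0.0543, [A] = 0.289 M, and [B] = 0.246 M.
0.001116 M/s

rate = k·[A]^2·[B]^1 = 0.0543·(0.289)^2·(0.246)^1 = 0.0543·0.083521·0.246 = 0.001116 M/s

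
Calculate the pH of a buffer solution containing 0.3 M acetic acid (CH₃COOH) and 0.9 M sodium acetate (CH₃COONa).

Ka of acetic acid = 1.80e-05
pH = 5.22

pKa = -log(1.80e-05) = 4.74. pH = pKa + log([A⁻]/[HA]) = 4.74 + log(0.9/0.3)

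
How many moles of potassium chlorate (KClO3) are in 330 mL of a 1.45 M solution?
Moles = Molarity × Volume (L)
Moles = 1.45 M × 0.33 L = 0.4785 mol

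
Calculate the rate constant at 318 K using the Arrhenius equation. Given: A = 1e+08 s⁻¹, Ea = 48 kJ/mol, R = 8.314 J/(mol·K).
1.30e+00 s⁻¹

k = A·exp(-Ea/(R·T)) = 1e+08·exp(-48000/(8.314·318)) = 1e+08·exp(-18.1553) = 1e+08·1.3039e-08 = 1.30e+00 s⁻¹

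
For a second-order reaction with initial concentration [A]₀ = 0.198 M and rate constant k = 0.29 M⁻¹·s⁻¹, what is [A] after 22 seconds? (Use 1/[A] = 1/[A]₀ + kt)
0.0875 M

1/[A] = 1/[A]₀ + k·t = 1/0.198 + (0.29)·(22) = 5.0505 + 6.3800 = 11.4305
[A] = 1/11.4305 = 0.0875 M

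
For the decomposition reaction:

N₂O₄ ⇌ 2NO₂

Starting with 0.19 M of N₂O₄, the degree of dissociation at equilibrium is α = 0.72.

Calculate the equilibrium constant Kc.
K_c = 1.4071

x = α·[A]₀ = 0.72 × 0.19 = 0.1368 M dissociated.
At eq: [N₂O₄] = 0.19 − 0.1368 = 0.0532 M; [NO₂] = 2x = 0.2736 M.
Kc = [NO₂]²/[N₂O₄] = (0.2736)²/0.0532 = 1.407.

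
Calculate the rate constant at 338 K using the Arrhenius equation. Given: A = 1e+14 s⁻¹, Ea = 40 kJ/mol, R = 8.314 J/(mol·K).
6.58e+07 s⁻¹

k = A·exp(-Ea/(R·T)) = 1e+14·exp(-40000/(8.314·338)) = 1e+14·exp(-14.2342) = 1e+14·6.5790e-07 = 6.58e+07 s⁻¹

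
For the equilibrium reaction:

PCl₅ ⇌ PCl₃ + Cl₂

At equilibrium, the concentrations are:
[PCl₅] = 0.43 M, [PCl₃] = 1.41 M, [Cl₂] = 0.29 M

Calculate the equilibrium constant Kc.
K_c = 0.9509

Kc = ([PCl₃] × [Cl₂]) / ([PCl₅])
   = ((1.41)·(0.29)) / ((0.43))
   = 0.4089 / 0.43 = 0.9509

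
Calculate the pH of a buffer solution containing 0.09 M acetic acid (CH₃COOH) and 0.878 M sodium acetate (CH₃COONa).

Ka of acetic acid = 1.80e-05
pH = 5.73

pKa = -log(1.80e-05) = 4.74. pH = pKa + log([A⁻]/[HA]) = 4.74 + log(0.878/0.09)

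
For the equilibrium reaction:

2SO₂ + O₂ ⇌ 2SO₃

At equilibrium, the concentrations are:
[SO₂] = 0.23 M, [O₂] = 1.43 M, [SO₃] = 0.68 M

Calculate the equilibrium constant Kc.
K_c = 6.1126

Kc = ([SO₃]^2) / ([SO₂]^2 × [O₂])
   = ((0.68)^2) / ((0.23)^2·(1.43))
   = 0.4624 / 0.075647 = 6.1126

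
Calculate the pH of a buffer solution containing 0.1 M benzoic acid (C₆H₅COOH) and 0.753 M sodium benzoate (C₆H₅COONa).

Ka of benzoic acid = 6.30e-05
pH = 5.08

pKa = -log(6.30e-05) = 4.20. pH = pKa + log([A⁻]/[HA]) = 4.20 + log(0.753/0.1)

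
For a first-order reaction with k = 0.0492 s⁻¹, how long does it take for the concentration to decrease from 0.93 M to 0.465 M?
14.09 s

From ln[A] = ln[A]₀ - k·t: t = ln([A]₀/[A])/k = ln(0.93/0.465)/0.0492 = ln(2.0000)/0.0492 = 0.6931/0.0492 = 14.09 s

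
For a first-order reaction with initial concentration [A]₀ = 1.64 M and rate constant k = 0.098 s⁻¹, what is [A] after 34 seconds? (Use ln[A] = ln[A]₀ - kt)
0.0586 M

ln[A] = ln[A]₀ - k·t = ln(1.64) - (0.098)·(34) = 0.4947 - 3.3320 = -2.8373
[A] = e^(-2.8373) = 0.0586 M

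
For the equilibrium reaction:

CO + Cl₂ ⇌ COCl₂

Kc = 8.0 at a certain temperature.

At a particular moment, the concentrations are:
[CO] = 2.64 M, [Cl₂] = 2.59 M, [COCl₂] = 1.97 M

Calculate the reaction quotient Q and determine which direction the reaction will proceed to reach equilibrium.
Q = 0.288, Q < K, reaction proceeds forward (toward products)

Q = ([COCl₂]) / ([CO] × [Cl₂])
  = ((1.97)) / ((2.64)·(2.59)) = 1.97/6.8376 = 0.2881
Since Q = 0.2881 < Kc = 8.0, the reaction proceeds forward (toward products) to reach equilibrium.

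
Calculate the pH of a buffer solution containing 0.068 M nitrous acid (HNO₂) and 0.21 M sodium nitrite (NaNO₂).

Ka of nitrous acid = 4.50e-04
pH = 3.84

pKa = -log(4.50e-04) = 3.35. pH = pKa + log([A⁻]/[HA]) = 3.35 + log(0.21/0.068)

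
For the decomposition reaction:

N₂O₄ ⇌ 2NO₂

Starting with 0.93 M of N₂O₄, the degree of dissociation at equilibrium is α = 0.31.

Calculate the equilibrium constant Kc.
K_c = 0.5181

x = α·[A]₀ = 0.31 × 0.93 = 0.2883 M dissociated.
At eq: [N₂O₄] = 0.93 − 0.2883 = 0.6417 M; [NO₂] = 2x = 0.5766 M.
Kc = [NO₂]²/[N₂O₄] = (0.5766)²/0.6417 = 0.5181.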